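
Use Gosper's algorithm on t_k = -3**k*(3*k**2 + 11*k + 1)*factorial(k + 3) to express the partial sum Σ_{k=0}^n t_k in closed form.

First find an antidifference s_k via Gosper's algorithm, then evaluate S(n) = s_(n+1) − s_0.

Ratio r(k) = 3*(3*k**3 + 29*k**2 + 83*k + 60)/(3*k**2 + 11*k + 1).
Gosper form: A/B · C(k+1)/C(k) with A=3*k + 12, B=1, C=k**2 + 11*k/3 + 1/3.
f must satisfy (3*k + 12)·f(k+1) − (1)·f(k) = k**2 + 11*k/3 + 1/3.
Degrees (1,0,2) ⇒ d ≤ 1.
Solving with deg f ≤ 1: f(k) = (k - 1)/3.
So s_k = (B(k−1)f/C)·t_k = ((k - 1)/(3*k**2 + 11*k + 1))·t_k = -3**k*(k - 1)*factorial(k + 3).
Check: Δs_k = -3**k*(3*k**2 + 11*k + 1)*factorial(k + 3). ✓
Telescope: S(n) = s_(n+1) − s_(0) = -3**(n + 1)*n*factorial(n + 4) − (6) = -3*3**n*n*factorial(n + 4) - 6.

S(n) = -3*3**n*n*factorial(n + 4) - 6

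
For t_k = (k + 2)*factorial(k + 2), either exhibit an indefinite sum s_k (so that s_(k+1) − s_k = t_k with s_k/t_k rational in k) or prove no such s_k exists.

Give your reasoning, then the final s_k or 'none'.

s_k = factorial(k + 2)

Compute t_(k+1)/t_k: get (k + 3)**2/(k + 2).
Factor: A=k + 3; B=1; C=k + 2.
Key eq: (k + 3)·f(k+1) = (1)·f(k) + (k + 2).
From deg A=1, deg B=0, deg C=1: d=0.
A polynomial solution: f(k) = 1.
Certificate R = B(k−1)f/C = 1/(k + 2) gives s_k = factorial(k + 2).
Verify: (k + 2)*factorial(k + 2) matches t_k.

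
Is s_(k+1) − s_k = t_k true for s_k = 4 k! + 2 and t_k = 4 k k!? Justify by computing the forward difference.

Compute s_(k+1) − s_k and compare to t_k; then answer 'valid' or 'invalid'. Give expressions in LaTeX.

valid (s_(k+1) − s_k reduces to t_k)

s_(k+1) = 4*factorial(k + 1) + 2
s_(k+1) − s_k = 4*k*factorial(k)
(s_(k+1) − s_k) − t_k = 0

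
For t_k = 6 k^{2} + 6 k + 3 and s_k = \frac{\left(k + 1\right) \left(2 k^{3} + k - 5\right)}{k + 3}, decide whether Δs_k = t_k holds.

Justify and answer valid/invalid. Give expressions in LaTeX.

Invalid: residual \frac{4 \left(- 2 k^{3} - 12 k^{2} - 10 k - 7\right)}{k^{2} + 7 k + 12} ≠ 0.

s_(k+1) = (k + 2)*(k + 2*(k + 1)**3 - 4)/(k + 4)
s_(k+1) − s_k = (6*k**4 + 40*k**3 + 69*k**2 + 53*k + 8)/(k**2 + 7*k + 12)
(s_(k+1) − s_k) − t_k = 4*(-2*k**3 - 12*k**2 - 10*k - 7)/(k**2 + 7*k + 12)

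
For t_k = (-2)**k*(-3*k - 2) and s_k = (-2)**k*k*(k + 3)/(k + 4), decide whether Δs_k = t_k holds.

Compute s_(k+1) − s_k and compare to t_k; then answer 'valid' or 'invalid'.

Invalid: residual (-2)**k*(3*k**2 + 15*k + 8)/(k**2 + 9*k + 20) ≠ 0.

s_(k+1) = (-2)**(k + 1)*(k + 1)*(k + 4)/(k + 5)
s_(k+1) − s_k = (-2)**k*(-3*k**3 - 26*k**2 - 63*k - 32)/(k**2 + 9*k + 20)
(s_(k+1) − s_k) − t_k = (-2)**k*(3*k**2 + 15*k + 8)/(k**2 + 9*k + 20)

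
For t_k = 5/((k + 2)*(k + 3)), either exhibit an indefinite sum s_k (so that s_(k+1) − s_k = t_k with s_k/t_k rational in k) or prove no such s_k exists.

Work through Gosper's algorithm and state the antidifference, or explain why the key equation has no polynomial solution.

Ratio r(k) = (k + 2)/(k + 4).
Factor: A=k + 2; B=k + 4; C=1.
Key eq: (k + 2)·f(k+1) = (k + 3)·f(k) + (1).
From deg A=1, deg B=1, deg C=0: d=1.
A polynomial solution: f(k) = k/2.
So s_k = (B(k−1)f/C)·t_k = (k*(k + 3)/2)·t_k = 5*k/(2*(k + 2)).
Check: Δs_k = 5/(k**2 + 5*k + 6). ✓

s_k = 5*k/(2*(k + 2))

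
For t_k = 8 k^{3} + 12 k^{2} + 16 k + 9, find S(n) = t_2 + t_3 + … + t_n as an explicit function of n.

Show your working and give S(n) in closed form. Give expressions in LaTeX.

S(n) = 2 n^{4} + 8 n^{3} + 16 n^{2} + 19 n - 45

The ratio is (8*k**3 + 36*k**2 + 64*k + 45)/(8*k**3 + 12*k**2 + 16*k + 9).
Gosper form: A/B · C(k+1)/C(k) with A=1, B=1, C=k**3 + 3*k**2/2 + 2*k + 9/8.
Solve (1)·f(k+1) − (1)·f(k) = k**3 + 3*k**2/2 + 2*k + 9/8.
Bound: deg f ≤ 4.
Solving with deg f ≤ 4: f(k) = k*(2*k**3 + 4*k + 3)/8.
Get s_k = R·t_k = k*(2*k**3 + 4*k + 3) with R(k) = B(k−1)f(k)/C(k) = k*(2*k**3 + 4*k + 3)/(8*k**3 + 12*k**2 + 16*k + 9).
s_(k+1) − s_k = 8*k**3 + 12*k**2 + 16*k + 9 = t_k.
Evaluate: s_(n+1) = 2*n**4 + 8*n**3 + 16*n**2 + 19*n + 9; subtract s_(2) = 54 ⇒ S(n) = 2*n**4 + 8*n**3 + 16*n**2 + 19*n - 45.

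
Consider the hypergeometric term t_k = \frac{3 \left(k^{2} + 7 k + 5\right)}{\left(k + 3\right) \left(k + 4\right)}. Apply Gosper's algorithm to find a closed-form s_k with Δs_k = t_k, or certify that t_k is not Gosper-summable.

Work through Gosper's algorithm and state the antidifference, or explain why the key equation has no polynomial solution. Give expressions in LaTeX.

The ratio is (k + 3)*(7*k + (k + 1)**2 + 12)/((k + 5)*(k**2 + 7*k + 5)).
Take A(k)=k + 3, B(k)=k + 5, C(k)=k**2 + 7*k + 5.
Set up (k + 3)·f(k+1) − (k + 4)·f(k) − (k**2 + 7*k + 5) = 0.
d = 2 from the (1,1,2) case.
Coefficient equations give f(k) = k*(3*k + 2)/3.
So s_k = (B(k−1)f/C)·t_k = (k*(k + 4)*(3*k + 2)/(3*(k**2 + 7*k + 5)))·t_k = k*(3*k + 2)/(k + 3).
Verify: 3*(k**2 + 7*k + 5)/(k**2 + 7*k + 12) matches t_k.

s_k = \frac{k \left(3 k + 2\right)}{k + 3}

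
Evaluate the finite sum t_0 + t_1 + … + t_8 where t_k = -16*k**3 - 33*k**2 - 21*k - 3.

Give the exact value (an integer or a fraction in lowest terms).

Σ = -28251

Step 1: r(k) = (16*k**3 + 81*k**2 + 135*k + 73)/(16*k**3 + 33*k**2 + 21*k + 3).
Normal form (A,B,C) = (1, 1, k**3 + 33*k**2/16 + 21*k/16 + 3/16).
Need (1)·f(k+1) − (1)·f(k) = k**3 + 33*k**2/16 + 21*k/16 + 3/16.
deg f ≤ 4 (via 0,0,3).
A polynomial solution: f(k) = k*(4*k**3 + 3*k**2 - 2*k - 2)/16.
Get s_k = R·t_k = k*(-4*k**3 - 3*k**2 + 2*k + 2) with R(k) = B(k−1)f(k)/C(k) = k*(4*k**3 + 3*k**2 - 2*k - 2)/(16*k**3 + 33*k**2 + 21*k + 3).
Check: Δs_k = -16*k**3 - 33*k**2 - 21*k - 3. ✓
Telescoping: Σ = s_(9) − s_(0) = -28251 − (0) = -28251.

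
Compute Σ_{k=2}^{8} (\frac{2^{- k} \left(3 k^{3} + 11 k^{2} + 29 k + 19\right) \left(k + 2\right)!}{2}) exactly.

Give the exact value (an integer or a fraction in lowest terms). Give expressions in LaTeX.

Σ = 41319885/2

Ratio r(k) = (3*k**4 + 29*k**3 + 120*k**2 + 242*k + 186)/(2*(3*k**3 + 11*k**2 + 29*k + 19)).
Factor: A=k/2 + 3/2; B=1; C=k**3 + 11*k**2/3 + 29*k/3 + 19/3.
f must satisfy (k/2 + 3/2)·f(k+1) − (1)·f(k) = k**3 + 11*k**2/3 + 29*k/3 + 19/3.
deg f ≤ 2 (via 1,0,3).
Match coefficients ⇒ f(k) = 2*(3*k**2 + 2*k + 4)/3.
R(k) = B(k−1)·f(k)/C(k) = 2*(3*k**2 + 2*k + 4)/(3*k**3 + 11*k**2 + 29*k + 19); s_k = R·t_k = (3*k**2 + 2*k + 4)*factorial(k + 2)/2**k.
s_(k+1) − s_k = (3*k**3 + 11*k**2 + 29*k + 19)*factorial(k + 2)/(2*2**k) = t_k.
Sum = s_(9) − s_(2); s_(9) = 41320125/2, s_(2) = 120 ⇒ 41319885/2.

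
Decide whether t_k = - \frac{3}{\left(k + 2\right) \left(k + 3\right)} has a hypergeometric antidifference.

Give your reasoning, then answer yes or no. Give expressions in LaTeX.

Yes. s_k = - \frac{3 k}{2 k + 4}.

Compute t_(k+1)/t_k: get (k + 2)/(k + 4).
So A=k + 2 and B=k + 4, with C=1.
f must satisfy (k + 2)·f(k+1) − (k + 3)·f(k) = 1.
Degrees (1,1,0) ⇒ d ≤ 1.
Coefficient equations give f(k) = k/2.
So s_k = (B(k−1)f/C)·t_k = (k*(k + 3)/2)·t_k = -3*k/(2*k + 4).
Δs = -3/(k**2 + 5*k + 6), as required.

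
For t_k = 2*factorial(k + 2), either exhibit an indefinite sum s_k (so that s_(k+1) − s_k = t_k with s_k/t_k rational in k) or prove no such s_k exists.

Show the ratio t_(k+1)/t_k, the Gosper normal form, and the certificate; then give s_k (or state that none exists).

none — t_k is not Gosper-summable

Ratio r(k) = k + 3.
Gosper form: A/B · C(k+1)/C(k) with A=k + 3, B=1, C=1.
Need (k + 3)·f(k+1) − (1)·f(k) = 1.
deg f ≤ -1 (via 1,0,0).
deg f ≤ -1 is impossible — no certificate.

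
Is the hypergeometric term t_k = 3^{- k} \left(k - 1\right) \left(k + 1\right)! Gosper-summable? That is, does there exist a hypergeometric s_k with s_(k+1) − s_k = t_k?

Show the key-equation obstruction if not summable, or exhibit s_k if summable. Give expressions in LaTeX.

t_(k+1)/t_k = k*(k + 2)/(3*(k - 1)).
Take A(k)=k/3 + 2/3, B(k)=1, C(k)=k - 1.
Need (k/3 + 2/3)·f(k+1) − (1)·f(k) = k - 1.
Degrees (1,0,1) ⇒ d ≤ 0.
Solve for f: f(k) = 3 (degree 0 ≤ 0).
So s_k = (B(k−1)f/C)·t_k = (3/(k - 1))·t_k = 3**(1 - k)*factorial(k + 1).
Check: Δs_k = (k - 1)*factorial(k + 1)/3**k. ✓

Yes. s_k = 3^{1 - k} \left(k + 1\right)!.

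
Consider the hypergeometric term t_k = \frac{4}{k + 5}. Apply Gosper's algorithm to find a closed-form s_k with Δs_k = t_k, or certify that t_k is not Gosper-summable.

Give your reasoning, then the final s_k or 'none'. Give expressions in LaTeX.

r(k) = (k + 5)/(k + 6) after simplifying.
Normal form (A,B,C) = (k + 5, k + 6, 1).
f must satisfy (k + 5)·f(k+1) − (k + 5)·f(k) = 1.
deg f ≤ 0 (via 1,1,0).
f = c0 ⇒ A·f(k+1) − B(k−1)·f(k) − C = -1. The system {-1 = 0} is inconsistent; no antidifference.

no hypergeometric antidifference exists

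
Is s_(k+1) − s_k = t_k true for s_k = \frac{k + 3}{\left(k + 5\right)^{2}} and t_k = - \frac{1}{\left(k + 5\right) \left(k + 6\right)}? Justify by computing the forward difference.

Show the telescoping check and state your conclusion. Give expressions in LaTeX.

s_(k+1) = (k + 4)/(k + 6)**2
s_(k+1) − s_k = (-(k + 3)*(k + 6)**2 + (k + 4)*(k + 5)**2)/((k + 5)**2*(k + 6)**2)
(s_(k+1) − s_k) − t_k = 2*(2*k + 11)/(k**4 + 22*k**3 + 181*k**2 + 660*k + 900)

Invalid: residual \frac{2 \left(2 k + 11\right)}{k^{4} + 22 k^{3} + 181 k^{2} + 660 k + 900} ≠ 0.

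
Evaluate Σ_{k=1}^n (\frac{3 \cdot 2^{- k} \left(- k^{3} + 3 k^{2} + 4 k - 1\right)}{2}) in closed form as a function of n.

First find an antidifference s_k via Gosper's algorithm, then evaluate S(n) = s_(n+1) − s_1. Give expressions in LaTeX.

S(n) = 3 \cdot 2^{- n - 1} \left(- 2^{n} + n^{3} + 3 n^{2} + 2 n + 1\right)

Compute t_(k+1)/t_k: get (k**3 - 7*k - 5)/(2*(k**3 - 3*k**2 - 4*k + 1)).
A = 1/2, B = 1, C = k**3 - 3*k**2 - 4*k + 1.
Set up (1/2)·f(k+1) − (1)·f(k) − (k**3 - 3*k**2 - 4*k + 1) = 0.
Degrees (0,0,3) ⇒ d ≤ 3.
A polynomial solution: f(k) = -2*(k**3 - k + 1).
So s_k = (B(k−1)f/C)·t_k = (-2*(k**3 - k + 1)/(k**3 - 3*k**2 - 4*k + 1))·t_k = 3*(k**3 - k + 1)/2**k.
Δs = 3*(-k**3 + 3*k**2 + 4*k - 1)/(2*2**k), as required.
s_(n+1) = 3*2**(-n - 1)*(n**3 + 3*n**2 + 2*n + 1) and s_(1) = 3/2, so S(n) = 3*2**(-n - 1)*(-2**n + n**3 + 3*n**2 + 2*n + 1).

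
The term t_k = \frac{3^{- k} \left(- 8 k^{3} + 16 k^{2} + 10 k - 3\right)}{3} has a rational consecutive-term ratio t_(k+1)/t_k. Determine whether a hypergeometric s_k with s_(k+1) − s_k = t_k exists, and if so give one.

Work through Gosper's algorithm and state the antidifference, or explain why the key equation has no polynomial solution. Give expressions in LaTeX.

s_k = 3^{- k} \left(4 k^{3} - 2 k^{2} - k + 2\right)

Step 1: r(k) = (8*k**3 + 8*k**2 - 18*k - 15)/(3*(8*k**3 - 16*k**2 - 10*k + 3)).
Factor: A=1/3; B=1; C=k**3 - 2*k**2 - 5*k/4 + 3/8.
Key eq: (1/3)·f(k+1) = (1)·f(k) + (k**3 - 2*k**2 - 5*k/4 + 3/8).
d = 3 from the (0,0,3) case.
Match coefficients ⇒ f(k) = -3*(4*k**3 - 2*k**2 - k + 2)/8.
Then R = B(k−1)f/C = -3*(4*k**3 - 2*k**2 - k + 2)/(8*k**3 - 16*k**2 - 10*k + 3), so s_k = R(k)·t_k = (4*k**3 - 2*k**2 - k + 2)/3**k.
Verify: (-8*k**3 + 16*k**2 + 10*k - 3)/(3*3**k) matches t_k.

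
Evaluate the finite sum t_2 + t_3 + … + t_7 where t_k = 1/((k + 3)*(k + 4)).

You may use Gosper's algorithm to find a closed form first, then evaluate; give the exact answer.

Σ = 6/55

The ratio is (k + 3)/(k + 5).
Gosper form: A/B · C(k+1)/C(k) with A=k + 3, B=k + 5, C=1.
f must satisfy (k + 3)·f(k+1) − (k + 4)·f(k) = 1.
deg f ≤ 1 (via 1,1,0).
Solve for f: f(k) = k/3 (degree 1 ≤ 1).
Certificate R = B(k−1)f/C = k*(k + 4)/3 gives s_k = k/(3*(k + 3)).
Check: Δs_k = 1/(k**2 + 7*k + 12). ✓
Telescoping: Σ = s_(8) − s_(2) = 8/33 − (2/15) = 6/55.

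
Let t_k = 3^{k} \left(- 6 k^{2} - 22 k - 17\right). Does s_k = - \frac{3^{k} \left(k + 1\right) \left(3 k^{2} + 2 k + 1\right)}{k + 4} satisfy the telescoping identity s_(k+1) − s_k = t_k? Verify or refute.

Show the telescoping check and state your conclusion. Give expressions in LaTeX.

s_(k+1) = -3**(k + 1)*(k + 2)*(2*k + 3*(k + 1)**2 + 3)/(k + 5)
s_(k+1) − s_k = 3**k*(-6*k**4 - 58*k**3 - 206*k**2 - 284*k - 139)/(k**2 + 9*k + 20)
(s_(k+1) − s_k) − t_k = 3**(k + 1)*(6*k**3 + 43*k**2 + 103*k + 67)/(k**2 + 9*k + 20)

Invalid: residual \frac{3^{k + 1} \left(6 k^{3} + 43 k^{2} + 103 k + 67\right)}{k^{2} + 9 k + 20} ≠ 0.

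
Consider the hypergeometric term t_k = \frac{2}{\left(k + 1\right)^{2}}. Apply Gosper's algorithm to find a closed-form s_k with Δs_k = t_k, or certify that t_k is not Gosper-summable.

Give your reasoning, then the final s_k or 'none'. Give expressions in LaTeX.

not Gosper-summable; s_k does not exist

Ratio r(k) = (k + 1)**2/(k + 2)**2.
Factor: A=k**2 + 2*k + 1; B=k**2 + 4*k + 4; C=1.
Key eq: (k**2 + 2*k + 1)·f(k+1) = (k**2 + 2*k + 1)·f(k) + (1).
Bound: deg f ≤ 0.
f = c0 ⇒ A·f(k+1) − B(k−1)·f(k) − C = -1. The system {-1 = 0} is inconsistent; no antidifference.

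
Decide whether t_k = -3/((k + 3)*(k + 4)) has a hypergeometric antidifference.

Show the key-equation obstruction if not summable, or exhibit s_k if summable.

Yes. s_k = -k/(k + 3).

t_(k+1)/t_k = (k + 3)/(k + 5).
So A=k + 3 and B=k + 5, with C=1.
f must satisfy (k + 3)·f(k+1) − (k + 4)·f(k) = 1.
d = 1 from the (1,1,0) case.
Solve for f: f(k) = k/3 (degree 1 ≤ 1).
Then R = B(k−1)f/C = k*(k + 4)/3, so s_k = R(k)·t_k = -k/(k + 3).
s_(k+1) − s_k = -3/(k**2 + 7*k + 12) = t_k.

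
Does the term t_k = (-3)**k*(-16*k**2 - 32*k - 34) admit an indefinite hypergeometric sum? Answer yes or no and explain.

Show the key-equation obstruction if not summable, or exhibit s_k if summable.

Yes. s_k = 2*(-3)**k*(2*k**2 + k + 2).

Step 1: r(k) = 3*(-8*k**2 - 32*k - 41)/(8*k**2 + 16*k + 17).
Normal form (A,B,C) = (-3, 1, k**2 + 2*k + 17/8).
f must satisfy (-3)·f(k+1) − (1)·f(k) = k**2 + 2*k + 17/8.
Degrees (0,0,2) ⇒ d ≤ 2.
A polynomial solution: f(k) = -(2*k**2 + k + 2)/8.
Get s_k = R·t_k = 2*(-3)**k*(2*k**2 + k + 2) with R(k) = B(k−1)f(k)/C(k) = -(2*k**2 + k + 2)/(8*k**2 + 16*k + 17).
s_(k+1) − s_k = (-3)**k*(-16*k**2 - 32*k - 34) = t_k.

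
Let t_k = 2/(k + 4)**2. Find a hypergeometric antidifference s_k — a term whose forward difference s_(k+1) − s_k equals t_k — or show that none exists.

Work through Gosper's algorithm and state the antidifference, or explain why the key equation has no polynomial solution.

no hypergeometric antidifference exists

Compute t_(k+1)/t_k: get (k + 4)**2/(k + 5)**2.
Factor: A=k**2 + 8*k + 16; B=k**2 + 10*k + 25; C=1.
Set up (k**2 + 8*k + 16)·f(k+1) − (k**2 + 8*k + 16)·f(k) − (1) = 0.
deg f ≤ 0 (via 2,2,0).
Write f(k) = c0. Then LHS − RHS = -1, requiring -1 = 0: contradictory. No certificate.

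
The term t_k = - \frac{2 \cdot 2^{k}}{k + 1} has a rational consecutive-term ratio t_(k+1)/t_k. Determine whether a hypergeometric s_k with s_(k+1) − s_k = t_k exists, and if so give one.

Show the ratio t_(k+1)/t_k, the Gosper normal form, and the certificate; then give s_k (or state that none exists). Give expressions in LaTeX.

Ratio r(k) = 2*(k + 1)/(k + 2).
Gosper form: A/B · C(k+1)/C(k) with A=2*k + 2, B=k + 2, C=1.
Set up (2*k + 2)·f(k+1) − (k + 1)·f(k) − (1) = 0.
deg f ≤ -1 (via 1,1,0).
deg f ≤ -1 is impossible — no certificate.

none — t_k is not Gosper-summable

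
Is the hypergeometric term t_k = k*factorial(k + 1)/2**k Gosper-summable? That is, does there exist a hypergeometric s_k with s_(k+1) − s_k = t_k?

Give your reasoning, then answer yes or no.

r(k) = (k + 1)*(k + 2)/(2*k) after simplifying.
Normal form (A,B,C) = (k/2 + 1, 1, k).
f must satisfy (k/2 + 1)·f(k+1) − (1)·f(k) = k.
Bound: deg f ≤ 0.
Solve for f: f(k) = 2 (degree 0 ≤ 0).
Get s_k = R·t_k = 2**(1 - k)*factorial(k + 1) with R(k) = B(k−1)f(k)/C(k) = 2/k.
s_(k+1) − s_k = k*factorial(k + 1)/2**k = t_k.

Yes. s_k = 2**(1 - k)*factorial(k + 1).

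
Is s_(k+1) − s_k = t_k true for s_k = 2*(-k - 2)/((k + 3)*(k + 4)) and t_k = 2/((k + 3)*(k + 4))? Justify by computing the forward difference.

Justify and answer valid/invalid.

s_(k+1) = 2*(-k - 3)/((k + 4)*(k + 5))
s_(k+1) − s_k = 2*(k + 1)/(k**3 + 12*k**2 + 47*k + 60)
(s_(k+1) − s_k) − t_k = -8/(k**3 + 12*k**2 + 47*k + 60)

Invalid: residual -8/(k**3 + 12*k**2 + 47*k + 60) ≠ 0.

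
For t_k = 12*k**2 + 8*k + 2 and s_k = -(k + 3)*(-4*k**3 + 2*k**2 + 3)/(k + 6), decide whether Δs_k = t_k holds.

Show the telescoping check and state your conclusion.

Invalid: residual 3*(-8*k**3 - 82*k**2 - 50*k - 15)/(k**2 + 13*k + 42) ≠ 0.

s_(k+1) = -(k + 4)*(-4*(k + 1)**3 + 2*(k + 1)**2 + 3)/(k + 7)
s_(k+1) − s_k = (12*k**4 + 140*k**3 + 364*k**2 + 212*k + 39)/(k**2 + 13*k + 42)
(s_(k+1) − s_k) − t_k = 3*(-8*k**3 - 82*k**2 - 50*k - 15)/(k**2 + 13*k + 42)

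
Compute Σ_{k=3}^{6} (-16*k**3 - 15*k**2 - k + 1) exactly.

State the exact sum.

r(k) = (k + 16*(k + 1)**3 + 15*(k + 1)**2)/(16*k**3 + 15*k**2 + k - 1) after simplifying.
Factor: A=1; B=1; C=k**3 + 15*k**2/16 + k/16 - 1/16.
f must satisfy (1)·f(k+1) − (1)·f(k) = k**3 + 15*k**2/16 + k/16 - 1/16.
Bound: deg f ≤ 4.
A polynomial solution: f(k) = k*(4*k**3 - 3*k**2 - 3*k + 1)/16.
Then R = B(k−1)f/C = k*(4*k**3 - 3*k**2 - 3*k + 1)/(16*k**3 + 15*k**2 + k - 1), so s_k = R(k)·t_k = k*(-4*k**3 + 3*k**2 + 3*k - 1).
Δs = -16*k**3 - 15*k**2 - k + 1, as required.
Telescoping: Σ = s_(7) − s_(3) = -8435 − (-219) = -8216.

Σ = -8216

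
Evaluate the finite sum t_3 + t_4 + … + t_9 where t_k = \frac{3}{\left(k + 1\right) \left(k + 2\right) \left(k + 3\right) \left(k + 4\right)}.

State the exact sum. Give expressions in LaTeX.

Compute t_(k+1)/t_k: get (k + 1)/(k + 5).
Normal form (A,B,C) = (k + 1, k + 5, 1).
Set up (k + 1)·f(k+1) − (k + 4)·f(k) − (1) = 0.
Degrees (1,1,0) ⇒ d ≤ 3.
Coefficient equations give f(k) = k*(k**2 + 6*k + 11)/18.
Get s_k = R·t_k = k*(k**2 + 6*k + 11)/(6*(k + 1)*(k + 2)*(k + 3)) with R(k) = B(k−1)f(k)/C(k) = k*(k + 4)*(k**2 + 6*k + 11)/18.
Check: Δs_k = 3/(k**4 + 10*k**3 + 35*k**2 + 50*k + 24). ✓
Σ_(k=3)^(9) t_k = s_(10) − s_(3) = 95/572 − (19/120) = 133/17160.

Σ = 133/17160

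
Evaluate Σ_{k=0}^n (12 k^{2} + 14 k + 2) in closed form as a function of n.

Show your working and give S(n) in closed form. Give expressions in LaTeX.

Step 1: r(k) = (6*k**2 + 19*k + 14)/(6*k**2 + 7*k + 1).
A = 1, B = 1, C = k**2 + 7*k/6 + 1/6.
Set up (1)·f(k+1) − (1)·f(k) − (k**2 + 7*k/6 + 1/6) = 0.
Bound: deg f ≤ 3.
A polynomial solution: f(k) = k*(k + 1)*(4*k - 3)/12.
So s_k = (B(k−1)f/C)·t_k = (k*(4*k - 3)/(2*(6*k + 1)))·t_k = k*(4*k**2 + k - 3).
s_(k+1) − s_k = 12*k**2 + 14*k + 2 = t_k.
Telescope: S(n) = s_(n+1) − s_(0) = 4*n**3 + 13*n**2 + 11*n + 2 − (0) = 4*n**3 + 13*n**2 + 11*n + 2.

S(n) = 4 n^{3} + 13 n^{2} + 11 n + 2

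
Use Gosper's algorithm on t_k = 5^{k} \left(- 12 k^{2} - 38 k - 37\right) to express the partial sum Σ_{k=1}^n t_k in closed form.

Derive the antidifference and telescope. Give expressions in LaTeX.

r(k) = 5*(12*k**2 + 62*k + 87)/(12*k**2 + 38*k + 37) after simplifying.
Factor: A=5; B=1; C=k**2 + 19*k/6 + 37/12.
Key eq: (5)·f(k+1) = (1)·f(k) + (k**2 + 19*k/6 + 37/12).
deg f ≤ 2 (via 0,0,2).
Solve for f: f(k) = (3*k**2 + 2*k + 3)/12 (degree 2 ≤ 2).
Get s_k = R·t_k = 5**k*(-3*k**2 - 2*k - 3) with R(k) = B(k−1)f(k)/C(k) = (3*k**2 + 2*k + 3)/(12*k**2 + 38*k + 37).
Verify: 5**k*(-12*k**2 - 38*k - 37) matches t_k.
Σ_(k=1)^n t_k = s_(n+1) − s_(1) = (5**(n + 1)*(-3*n**2 - 8*n - 8)) − (-40), i.e. -15*5**n*n**2 - 40*5**n*n - 40*5**n + 40.

S(n) = - 15 \cdot 5^{n} n^{2} - 40 \cdot 5^{n} n - 40 \cdot 5^{n} + 40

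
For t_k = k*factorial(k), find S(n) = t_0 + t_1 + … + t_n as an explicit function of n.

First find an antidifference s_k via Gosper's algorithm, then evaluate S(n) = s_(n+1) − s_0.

t_(k+1)/t_k = (k + 1)**2/k.
So A=k + 1 and B=1, with C=k.
Need (k + 1)·f(k+1) − (1)·f(k) = k.
deg f ≤ 0 (via 1,0,1).
Solving with deg f ≤ 0: f(k) = 1.
Then R = B(k−1)f/C = 1/k, so s_k = R(k)·t_k = factorial(k).
s_(k+1) − s_k = k*factorial(k) = t_k.
Evaluate: s_(n+1) = factorial(n + 1); subtract s_(0) = 1 ⇒ S(n) = n*factorial(n) + factorial(n) - 1.

S(n) = n*factorial(n) + factorial(n) - 1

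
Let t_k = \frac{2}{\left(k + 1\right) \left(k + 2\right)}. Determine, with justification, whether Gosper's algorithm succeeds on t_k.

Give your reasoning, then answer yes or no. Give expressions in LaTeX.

The ratio is (k + 1)/(k + 3).
A = k + 1, B = k + 3, C = 1.
Solve (k + 1)·f(k+1) − (k + 2)·f(k) = 1.
d = 1 from the (1,1,0) case.
Solve for f: f(k) = k (degree 1 ≤ 1).
So s_k = (B(k−1)f/C)·t_k = (k*(k + 2))·t_k = 2*k/(k + 1).
Check: Δs_k = 2/(k**2 + 3*k + 2). ✓

Yes. s_k = \frac{2 k}{k + 1}.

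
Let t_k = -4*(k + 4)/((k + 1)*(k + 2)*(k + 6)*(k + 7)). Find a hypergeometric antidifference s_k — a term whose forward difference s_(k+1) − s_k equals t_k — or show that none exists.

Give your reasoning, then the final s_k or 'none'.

s_k = k*(-k - 7)/(3*(k**2 + 7*k + 6))

Ratio r(k) = (k + 1)*(k + 5)*(k + 6)/((k + 3)*(k + 4)*(k + 8)).
A = k + 1, B = k + 8, C = k**4 + 16*k**3 + 95*k**2 + 248*k + 240.
Solve (k + 1)·f(k+1) − (k + 7)·f(k) = k**4 + 16*k**3 + 95*k**2 + 248*k + 240.
Bound: deg f ≤ 6.
Solve for f: f(k) = k*(k + 2)*(k + 3)*(k + 4)*(k + 5)*(k + 7)/12 (degree 6 ≤ 6).
So s_k = (B(k−1)f/C)·t_k = (k*(k + 2)*(k + 7)**2/(12*(k + 4)))·t_k = k*(-k - 7)/(3*(k**2 + 7*k + 6)).
Check: Δs_k = 4*(-k - 4)/(k**4 + 16*k**3 + 83*k**2 + 152*k + 84). ✓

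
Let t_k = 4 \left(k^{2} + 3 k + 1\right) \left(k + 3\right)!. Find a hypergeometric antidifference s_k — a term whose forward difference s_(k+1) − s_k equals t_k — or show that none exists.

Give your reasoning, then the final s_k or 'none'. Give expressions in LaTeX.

Ratio r(k) = (k + 4)*(3*k + (k + 1)**2 + 4)/(k**2 + 3*k + 1).
A = k + 4, B = 1, C = k**2 + 3*k + 1.
Solve (k + 4)·f(k+1) − (1)·f(k) = k**2 + 3*k + 1.
Degrees (1,0,2) ⇒ d ≤ 1.
Solving with deg f ≤ 1: f(k) = k - 1.
Get s_k = R·t_k = 4*(k - 1)*factorial(k + 3) with R(k) = B(k−1)f(k)/C(k) = (k - 1)/(k**2 + 3*k + 1).
Δs = 4*(k**2 + 3*k + 1)*factorial(k + 3), as required.

s_k = 4 \left(k - 1\right) \left(k + 3\right)!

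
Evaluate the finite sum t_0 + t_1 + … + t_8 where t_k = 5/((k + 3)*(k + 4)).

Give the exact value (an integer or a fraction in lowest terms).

Step 1: r(k) = (k + 3)/(k + 5).
A = k + 3, B = k + 5, C = 1.
f must satisfy (k + 3)·f(k+1) − (k + 4)·f(k) = 1.
From deg A=1, deg B=1, deg C=0: d=1.
Match coefficients ⇒ f(k) = k/3.
Certificate R = B(k−1)f/C = k*(k + 4)/3 gives s_k = 5*k/(3*(k + 3)).
Δs = 5/(k**2 + 7*k + 12), as required.
Sum = s_(9) − s_(0); s_(9) = 5/4, s_(0) = 0 ⇒ 5/4.

Σ = 5/4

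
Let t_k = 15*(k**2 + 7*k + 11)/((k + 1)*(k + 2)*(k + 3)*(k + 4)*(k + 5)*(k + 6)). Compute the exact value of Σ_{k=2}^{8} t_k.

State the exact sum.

The ratio is (k + 1)*(7*k + (k + 1)**2 + 18)/((k + 7)*(k**2 + 7*k + 11)).
Factor: A=k + 1; B=k + 7; C=k**2 + 7*k + 11.
Solve (k + 1)·f(k+1) − (k + 6)·f(k) = k**2 + 7*k + 11.
d = 5 from the (1,1,2) case.
Solving with deg f ≤ 5: f(k) = k*(k + 2)*(k + 4)*(k**2 + 9*k + 23)/45.
So s_k = (B(k−1)f/C)·t_k = (k*(k + 2)*(k + 4)*(k + 6)*(k**2 + 9*k + 23)/(45*(k**2 + 7*k + 11)))·t_k = k*(k**2 + 9*k + 23)/(3*(k**3 + 9*k**2 + 23*k + 15)).
Δs = 15*(k**2 + 7*k + 11)/(k**6 + 21*k**5 + 175*k**4 + 735*k**3 + 1624*k**2 + 1764*k + 720), as required.
Σ_(k=2)^(8) t_k = s_(9) − s_(2) = 37/112 − (2/7) = 5/112.

Σ = 5/112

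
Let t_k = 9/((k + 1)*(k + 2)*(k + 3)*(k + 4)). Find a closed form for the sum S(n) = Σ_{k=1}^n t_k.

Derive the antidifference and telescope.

The ratio is (k + 1)/(k + 5).
Normal form (A,B,C) = (k + 1, k + 5, 1).
Need (k + 1)·f(k+1) − (k + 4)·f(k) = 1.
Bound: deg f ≤ 3.
Solving with deg f ≤ 3: f(k) = k*(k**2 + 6*k + 11)/18.
So s_k = (B(k−1)f/C)·t_k = (k*(k + 4)*(k**2 + 6*k + 11)/18)·t_k = k*(k**2 + 6*k + 11)/(2*(k + 1)*(k + 2)*(k + 3)).
Verify: 9/(k**4 + 10*k**3 + 35*k**2 + 50*k + 24) matches t_k.
Σ_(k=1)^n t_k = s_(n+1) − s_(1) = ((n**3 + 9*n**2 + 26*n + 18)/(2*(n**3 + 9*n**2 + 26*n + 24))) − (3/8), i.e. n*(n**2 + 9*n + 26)/(8*(n**3 + 9*n**2 + 26*n + 24)).

S(n) = n*(n**2 + 9*n + 26)/(8*(n**3 + 9*n**2 + 26*n + 24))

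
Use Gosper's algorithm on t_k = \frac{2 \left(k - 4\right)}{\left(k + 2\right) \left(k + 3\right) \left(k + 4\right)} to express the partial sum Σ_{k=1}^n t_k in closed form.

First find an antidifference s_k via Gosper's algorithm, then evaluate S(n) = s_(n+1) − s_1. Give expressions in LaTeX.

Ratio r(k) = (k - 3)*(k + 2)/((k - 4)*(k + 5)).
So A=k + 2 and B=k + 5, with C=k - 4.
Solve (k + 2)·f(k+1) − (k + 4)·f(k) = k - 4.
Bound: deg f ≤ 2.
Match coefficients ⇒ f(k) = -k*(k + 11)/6.
Certificate R = B(k−1)f/C = -k*(k + 4)*(k + 11)/(6*(k - 4)) gives s_k = k*(-k - 11)/(3*(k + 2)*(k + 3)).
Δs = 2*(k - 4)/(k**3 + 9*k**2 + 26*k + 24), as required.
Telescope: S(n) = s_(n+1) − s_(1) = (-n**2 - 13*n - 12)/(3*(n**2 + 7*n + 12)) − (-1/3) = -2*n/(n**2 + 7*n + 12).

S(n) = - \frac{2 n}{n^{2} + 7 n + 12}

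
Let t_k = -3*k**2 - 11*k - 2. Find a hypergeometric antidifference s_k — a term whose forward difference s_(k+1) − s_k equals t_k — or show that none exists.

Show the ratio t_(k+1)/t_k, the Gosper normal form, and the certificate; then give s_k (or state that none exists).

s_k = k*(-k**2 - 4*k + 3)

Step 1: r(k) = (3*k**2 + 17*k + 16)/(3*k**2 + 11*k + 2).
Normal form (A,B,C) = (1, 1, k**2 + 11*k/3 + 2/3).
Key eq: (1)·f(k+1) = (1)·f(k) + (k**2 + 11*k/3 + 2/3).
Degrees (0,0,2) ⇒ d ≤ 3.
A polynomial solution: f(k) = k*(k**2 + 4*k - 3)/3.
Then R = B(k−1)f/C = k*(k**2 + 4*k - 3)/(3*k**2 + 11*k + 2), so s_k = R(k)·t_k = k*(-k**2 - 4*k + 3).
Check: Δs_k = -3*k**2 - 11*k - 2. ✓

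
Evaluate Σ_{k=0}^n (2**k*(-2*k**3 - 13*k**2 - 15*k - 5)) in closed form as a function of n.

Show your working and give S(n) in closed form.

S(n) = -4*2**n*n**3 - 14*2**n*n**2 - 14*2**n*n - 6*2**n + 1

t_(k+1)/t_k = 2*(2*k**3 + 19*k**2 + 47*k + 35)/(2*k**3 + 13*k**2 + 15*k + 5).
So A=2 and B=1, with C=k**3 + 13*k**2/2 + 15*k/2 + 5/2.
Key eq: (2)·f(k+1) = (1)·f(k) + (k**3 + 13*k**2/2 + 15*k/2 + 5/2).
d = 3 from the (0,0,3) case.
A polynomial solution: f(k) = (2*k**3 + k**2 - k + 1)/2.
Certificate R = B(k−1)f/C = (2*k**3 + k**2 - k + 1)/(2*k**3 + 13*k**2 + 15*k + 5) gives s_k = 2**k*(-2*k**3 - k**2 + k - 1).
Verify: 2**k*(-2*k**3 - 13*k**2 - 15*k - 5) matches t_k.
Evaluate: s_(n+1) = 2**(n + 1)*(-2*n**3 - 7*n**2 - 7*n - 3); subtract s_(0) = -1 ⇒ S(n) = -4*2**n*n**3 - 14*2**n*n**2 - 14*2**n*n - 6*2**n + 1.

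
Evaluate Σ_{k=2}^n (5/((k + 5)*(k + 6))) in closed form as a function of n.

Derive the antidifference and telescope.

S(n) = 5*(n - 1)/(7*(n + 6))

Compute t_(k+1)/t_k: get (k + 5)/(k + 7).
Factor: A=k + 5; B=k + 7; C=1.
Set up (k + 5)·f(k+1) − (k + 6)·f(k) − (1) = 0.
Degrees (1,1,0) ⇒ d ≤ 1.
Solve for f: f(k) = k/5 (degree 1 ≤ 1).
R(k) = B(k−1)·f(k)/C(k) = k*(k + 6)/5; s_k = R·t_k = k/(k + 5).
s_(k+1) − s_k = 5/(k**2 + 11*k + 30) = t_k.
s_(n+1) = (n + 1)/(n + 6) and s_(2) = 2/7, so S(n) = 5*(n - 1)/(7*(n + 6)).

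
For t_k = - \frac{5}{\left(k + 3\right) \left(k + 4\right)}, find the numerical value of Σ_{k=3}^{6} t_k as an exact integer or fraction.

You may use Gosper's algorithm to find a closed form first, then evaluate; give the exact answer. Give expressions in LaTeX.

Σ = -1/3

Ratio r(k) = (k + 3)/(k + 5).
Normal form (A,B,C) = (k + 3, k + 5, 1).
Key eq: (k + 3)·f(k+1) = (k + 4)·f(k) + (1).
Bound: deg f ≤ 1.
Match coefficients ⇒ f(k) = k/3.
Get s_k = R·t_k = -5*k/(3*k + 9) with R(k) = B(k−1)f(k)/C(k) = k*(k + 4)/3.
Check: Δs_k = -5/(k**2 + 7*k + 12). ✓
Telescoping: Σ = s_(7) − s_(3) = -7/6 − (-5/6) = -1/3.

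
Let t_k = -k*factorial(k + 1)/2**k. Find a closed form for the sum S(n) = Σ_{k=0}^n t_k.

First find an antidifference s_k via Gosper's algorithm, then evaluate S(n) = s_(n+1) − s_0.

Step 1: r(k) = (k + 1)*(k + 2)/(2*k).
Take A(k)=k/2 + 1, B(k)=1, C(k)=k.
Set up (k/2 + 1)·f(k+1) − (1)·f(k) − (k) = 0.
Bound: deg f ≤ 0.
A polynomial solution: f(k) = 2.
So s_k = (B(k−1)f/C)·t_k = (2/k)·t_k = -2**(1 - k)*factorial(k + 1).
s_(k+1) − s_k = -k*factorial(k + 1)/2**k = t_k.
Σ_(k=0)^n t_k = s_(n+1) − s_(0) = (-factorial(n + 2)/2**n) − (-2), i.e. 2 - factorial(n + 2)/2**n.

S(n) = 2 - factorial(n + 2)/2**n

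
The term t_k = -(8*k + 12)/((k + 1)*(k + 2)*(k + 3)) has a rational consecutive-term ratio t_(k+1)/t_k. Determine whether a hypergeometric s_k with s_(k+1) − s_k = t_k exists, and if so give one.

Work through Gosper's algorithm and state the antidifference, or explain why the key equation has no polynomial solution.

s_k = -k*(5*k + 7)/((k + 1)*(k + 2))

Step 1: r(k) = (k + 1)*(2*k + 5)/((k + 4)*(2*k + 3)).
Factor: A=k + 1; B=k + 4; C=k + 3/2.
Need (k + 1)·f(k+1) − (k + 3)·f(k) = k + 3/2.
d = 2 from the (1,1,1) case.
A polynomial solution: f(k) = k*(5*k + 7)/8.
Then R = B(k−1)f/C = k*(k + 3)*(5*k + 7)/(4*(2*k + 3)), so s_k = R(k)·t_k = -k*(5*k + 7)/((k + 1)*(k + 2)).
Verify: 4*(-2*k - 3)/(k**3 + 6*k**2 + 11*k + 6) matches t_k.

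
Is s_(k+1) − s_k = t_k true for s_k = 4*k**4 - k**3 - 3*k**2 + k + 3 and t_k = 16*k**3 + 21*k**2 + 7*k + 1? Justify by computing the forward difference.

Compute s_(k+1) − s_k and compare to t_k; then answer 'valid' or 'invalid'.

s_(k+1) = 4*k**4 + 15*k**3 + 18*k**2 + 8*k + 4
s_(k+1) − s_k = 16*k**3 + 21*k**2 + 7*k + 1
(s_(k+1) − s_k) − t_k = 0

valid (s_(k+1) − s_k reduces to t_k)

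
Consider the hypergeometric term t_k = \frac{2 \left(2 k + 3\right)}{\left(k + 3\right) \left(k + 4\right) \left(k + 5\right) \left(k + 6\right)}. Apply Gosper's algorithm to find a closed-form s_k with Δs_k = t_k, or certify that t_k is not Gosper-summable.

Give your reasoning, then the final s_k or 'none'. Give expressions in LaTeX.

s_k = \frac{k \left(k^{2} + 12 k + 17\right)}{15 \left(k + 3\right) \left(k + 4\right) \left(k + 5\right)}

r(k) = (k + 3)*(2*k + 5)/((k + 7)*(2*k + 3)) after simplifying.
A = k + 3, B = k + 7, C = k + 3/2.
Need (k + 3)·f(k+1) − (k + 6)·f(k) = k + 3/2.
d = 3 from the (1,1,1) case.
A polynomial solution: f(k) = k*(k**2 + 12*k + 17)/60.
Get s_k = R·t_k = k*(k**2 + 12*k + 17)/(15*(k + 3)*(k + 4)*(k + 5)) with R(k) = B(k−1)f(k)/C(k) = k*(k + 6)*(k**2 + 12*k + 17)/(30*(2*k + 3)).
Verify: 2*(2*k + 3)/(k**4 + 18*k**3 + 119*k**2 + 342*k + 360) matches t_k.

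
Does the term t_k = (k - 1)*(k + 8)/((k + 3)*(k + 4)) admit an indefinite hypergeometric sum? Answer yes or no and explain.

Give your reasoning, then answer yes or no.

Yes. s_k = k*(3*k - 11)/(3*(k + 3)).

r(k) = k*(k + 3)*(k + 9)/((k - 1)*(k + 5)*(k + 8)) after simplifying.
Take A(k)=k + 3, B(k)=k + 5, C(k)=k**2 + 7*k - 8.
Solve (k + 3)·f(k+1) − (k + 4)·f(k) = k**2 + 7*k - 8.
From deg A=1, deg B=1, deg C=2: d=2.
Solving with deg f ≤ 2: f(k) = k*(3*k - 11)/3.
So s_k = (B(k−1)f/C)·t_k = (k*(k + 4)*(3*k - 11)/(3*(k - 1)*(k + 8)))·t_k = k*(3*k - 11)/(3*(k + 3)).
Check: Δs_k = (k**2 + 7*k - 8)/(k**2 + 7*k + 12). ✓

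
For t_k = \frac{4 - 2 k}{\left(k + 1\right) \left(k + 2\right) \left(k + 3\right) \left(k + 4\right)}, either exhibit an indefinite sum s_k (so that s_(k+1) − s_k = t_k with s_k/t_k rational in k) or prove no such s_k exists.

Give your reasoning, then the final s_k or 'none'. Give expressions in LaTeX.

s_k = \frac{k \left(k^{2} + 6 k + 17\right)}{6 \left(k + 1\right) \left(k + 2\right) \left(k + 3\right)}

r(k) = (k - 1)*(k + 1)/((k - 2)*(k + 5)) after simplifying.
Normal form (A,B,C) = (k + 1, k + 5, k - 2).
Need (k + 1)·f(k+1) − (k + 4)·f(k) = k - 2.
deg f ≤ 3 (via 1,1,1).
Coefficient equations give f(k) = -k*(k**2 + 6*k + 17)/12.
Then R = B(k−1)f/C = -k*(k + 4)*(k**2 + 6*k + 17)/(12*(k - 2)), so s_k = R(k)·t_k = k*(k**2 + 6*k + 17)/(6*(k + 1)*(k + 2)*(k + 3)).
Check: Δs_k = 2*(2 - k)/(k**4 + 10*k**3 + 35*k**2 + 50*k + 24). ✓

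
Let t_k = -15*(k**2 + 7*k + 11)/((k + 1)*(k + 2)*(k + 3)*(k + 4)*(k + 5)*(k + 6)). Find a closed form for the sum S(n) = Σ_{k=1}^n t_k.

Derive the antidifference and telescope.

S(n) = 5*n*(-n**2 - 12*n - 44)/(48*(n**3 + 12*n**2 + 44*n + 48))

Ratio r(k) = (k + 1)*(7*k + (k + 1)**2 + 18)/((k + 7)*(k**2 + 7*k + 11)).
Normal form (A,B,C) = (k + 1, k + 7, k**2 + 7*k + 11).
f must satisfy (k + 1)·f(k+1) − (k + 6)·f(k) = k**2 + 7*k + 11.
Degrees (1,1,2) ⇒ d ≤ 5.
Match coefficients ⇒ f(k) = k*(k + 2)*(k + 4)*(k**2 + 9*k + 23)/45.
Get s_k = R·t_k = k*(-k**2 - 9*k - 23)/(3*(k**3 + 9*k**2 + 23*k + 15)) with R(k) = B(k−1)f(k)/C(k) = k*(k + 2)*(k + 4)*(k + 6)*(k**2 + 9*k + 23)/(45*(k**2 + 7*k + 11)).
Verify: 15*(-k**2 - 7*k - 11)/(k**6 + 21*k**5 + 175*k**4 + 735*k**3 + 1624*k**2 + 1764*k + 720) matches t_k.
s_(n+1) = (-n**3 - 12*n**2 - 44*n - 33)/(3*(n**3 + 12*n**2 + 44*n + 48)) and s_(1) = -11/48, so S(n) = 5*n*(-n**2 - 12*n - 44)/(48*(n**3 + 12*n**2 + 44*n + 48)).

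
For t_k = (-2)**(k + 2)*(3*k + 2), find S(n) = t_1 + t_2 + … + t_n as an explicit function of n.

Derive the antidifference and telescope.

S(n) = 8*(-2)**n*n + 8*(-2)**n - 8

Step 1: r(k) = 2*(-3*k - 5)/(3*k + 2).
Gosper form: A/B · C(k+1)/C(k) with A=-2, B=1, C=k + 2/3.
Set up (-2)·f(k+1) − (1)·f(k) − (k + 2/3) = 0.
Degrees (0,0,1) ⇒ d ≤ 1.
Match coefficients ⇒ f(k) = -k/3.
Certificate R = B(k−1)f/C = -k/(3*k + 2) gives s_k = -(-2)**(k + 2)*k.
Verify: (-2)**(k + 2)*(3*k + 2) matches t_k.
Telescope: S(n) = s_(n+1) − s_(1) = 8*(-2)**n*(n + 1) − (8) = 8*(-2)**n*n + 8*(-2)**n - 8.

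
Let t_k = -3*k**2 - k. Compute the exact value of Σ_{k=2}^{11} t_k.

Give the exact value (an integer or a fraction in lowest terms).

Compute t_(k+1)/t_k: get (k + 3*(k + 1)**2 + 1)/(k*(3*k + 1)).
Factor: A=1; B=1; C=k**2 + k/3.
f must satisfy (1)·f(k+1) − (1)·f(k) = k**2 + k/3.
d = 3 from the (0,0,2) case.
A polynomial solution: f(k) = k**2*(k - 1)/3.
So s_k = (B(k−1)f/C)·t_k = (k*(k - 1)/(3*k + 1))·t_k = k**2*(1 - k).
Check: Δs_k = k*(-3*k - 1). ✓
Telescoping: Σ = s_(12) − s_(2) = -1584 − (-4) = -1580.

Σ = -1580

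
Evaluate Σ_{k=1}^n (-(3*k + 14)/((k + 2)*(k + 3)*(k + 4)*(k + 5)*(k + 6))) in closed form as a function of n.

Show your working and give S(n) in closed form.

S(n) = n*(-n**2 - 13*n - 54)/(72*(n**3 + 13*n**2 + 54*n + 72))

The ratio is (k + 2)*(3*k + 17)/((k + 7)*(3*k + 14)).
Normal form (A,B,C) = (k + 2, k + 7, k + 14/3).
Need (k + 2)·f(k+1) − (k + 6)·f(k) = k + 14/3.
d = 4 from the (1,1,1) case.
Solving with deg f ≤ 4: f(k) = k*(k + 4)*(k**2 + 10*k + 31)/90.
R(k) = B(k−1)·f(k)/C(k) = k*(k + 4)*(k + 6)*(k**2 + 10*k + 31)/(30*(3*k + 14)); s_k = R·t_k = k*(-k**2 - 10*k - 31)/(30*(k**3 + 10*k**2 + 31*k + 30)).
s_(k+1) − s_k = (-3*k - 14)/(k**5 + 20*k**4 + 155*k**3 + 580*k**2 + 1044*k + 720) = t_k.
Σ_(k=1)^n t_k = s_(n+1) − s_(1) = ((-n**3 - 13*n**2 - 54*n - 42)/(30*(n**3 + 13*n**2 + 54*n + 72))) − (-7/360), i.e. n*(-n**2 - 13*n - 54)/(72*(n**3 + 13*n**2 + 54*n + 72)).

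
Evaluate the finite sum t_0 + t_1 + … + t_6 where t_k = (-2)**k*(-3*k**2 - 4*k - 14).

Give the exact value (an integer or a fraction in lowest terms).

Σ = -6788

Ratio r(k) = 2*(-3*k**2 - 10*k - 21)/(3*k**2 + 4*k + 14).
So A=-2 and B=1, with C=k**2 + 4*k/3 + 14/3.
Key eq: (-2)·f(k+1) = (1)·f(k) + (k**2 + 4*k/3 + 14/3).
From deg A=0, deg B=0, deg C=2: d=2.
Coefficient equations give f(k) = -(k**2 + 4)/3.
So s_k = (B(k−1)f/C)·t_k = (-(k**2 + 4)/(3*k**2 + 4*k + 14))·t_k = (-2)**k*(k**2 + 4).
s_(k+1) − s_k = (-2)**k*(-3*k**2 - 4*k - 14) = t_k.
Telescoping: Σ = s_(7) − s_(0) = -6784 − (4) = -6788.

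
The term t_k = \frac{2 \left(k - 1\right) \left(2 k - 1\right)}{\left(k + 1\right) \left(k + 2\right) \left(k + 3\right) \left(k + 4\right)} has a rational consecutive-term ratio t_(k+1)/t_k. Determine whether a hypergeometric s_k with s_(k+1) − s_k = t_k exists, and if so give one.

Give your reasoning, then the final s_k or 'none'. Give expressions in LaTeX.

The ratio is k*(k + 1)*(2*k + 1)/((k - 1)*(k + 5)*(2*k - 1)).
So A=k + 1 and B=k + 5, with C=k**2 - 3*k/2 + 1/2.
Key eq: (k + 1)·f(k+1) = (k + 4)·f(k) + (k**2 - 3*k/2 + 1/2).
Degrees (1,1,2) ⇒ d ≤ 3.
Solving with deg f ≤ 3: f(k) = k*(k**2 - 2*k + 5)/8.
Then R = B(k−1)f/C = k*(k + 4)*(k**2 - 2*k + 5)/(4*(k - 1)*(2*k - 1)), so s_k = R(k)·t_k = k*(k**2 - 2*k + 5)/(2*(k**3 + 6*k**2 + 11*k + 6)).
Verify: 2*(2*k**2 - 3*k + 1)/(k**4 + 10*k**3 + 35*k**2 + 50*k + 24) matches t_k.

s_k = \frac{k \left(k^{2} - 2 k + 5\right)}{2 \left(k^{3} + 6 k^{2} + 11 k + 6\right)}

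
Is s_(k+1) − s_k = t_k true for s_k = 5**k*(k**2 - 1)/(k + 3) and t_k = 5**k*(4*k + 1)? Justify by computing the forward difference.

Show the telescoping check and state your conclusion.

s_(k+1) = 5**(k + 1)*k*(k + 2)/(k + 4)
s_(k+1) − s_k = 5**k*(4*k**3 + 21*k**2 + 31*k + 4)/(k**2 + 7*k + 12)
(s_(k+1) − s_k) − t_k = 8*5**k*(-k**2 - 3*k - 1)/(k**2 + 7*k + 12)

Invalid: residual 8*5**k*(-k**2 - 3*k - 1)/(k**2 + 7*k + 12) ≠ 0.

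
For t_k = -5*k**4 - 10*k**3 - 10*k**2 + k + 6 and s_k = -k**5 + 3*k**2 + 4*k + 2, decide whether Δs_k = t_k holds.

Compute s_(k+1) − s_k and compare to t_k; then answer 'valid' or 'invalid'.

s_(k+1) = 4*k - (k + 1)**5 + 3*(k + 1)**2 + 6
s_(k+1) − s_k = -5*k**4 - 10*k**3 - 10*k**2 + k + 6
(s_(k+1) − s_k) − t_k = 0

Valid — Δs_k = t_k.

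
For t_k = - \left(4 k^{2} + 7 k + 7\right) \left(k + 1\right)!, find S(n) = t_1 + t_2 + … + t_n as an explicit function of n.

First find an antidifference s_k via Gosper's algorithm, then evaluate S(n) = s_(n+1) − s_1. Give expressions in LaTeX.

S(n) = - 4 n \left(n + 2\right)! - 3 \left(n + 2\right)! + 6

The ratio is (k + 2)*(7*k + 4*(k + 1)**2 + 14)/(4*k**2 + 7*k + 7).
Factor: A=k + 2; B=1; C=k**2 + 7*k/4 + 7/4.
Key eq: (k + 2)·f(k+1) = (1)·f(k) + (k**2 + 7*k/4 + 7/4).
Degrees (1,0,2) ⇒ d ≤ 1.
A polynomial solution: f(k) = (4*k - 1)/4.
Certificate R = B(k−1)f/C = (4*k - 1)/(4*k**2 + 7*k + 7) gives s_k = -(4*k - 1)*factorial(k + 1).
Verify: -(4*k**2 + 7*k + 7)*factorial(k + 1) matches t_k.
Evaluate: s_(n+1) = -(4*n + 3)*factorial(n + 2); subtract s_(1) = -6 ⇒ S(n) = -4*n*factorial(n + 2) - 3*factorial(n + 2) + 6.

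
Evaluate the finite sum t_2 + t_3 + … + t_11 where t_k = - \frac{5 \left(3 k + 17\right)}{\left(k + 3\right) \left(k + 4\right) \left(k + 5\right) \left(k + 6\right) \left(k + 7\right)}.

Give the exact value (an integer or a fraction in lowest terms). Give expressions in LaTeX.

Σ = -17/864

Compute t_(k+1)/t_k: get (k + 3)*(3*k + 20)/((k + 8)*(3*k + 17)).
Factor: A=k + 3; B=k + 8; C=k + 17/3.
Key eq: (k + 3)·f(k+1) = (k + 7)·f(k) + (k + 17/3).
deg f ≤ 4 (via 1,1,1).
A polynomial solution: f(k) = k*(k + 5)*(k**2 + 13*k + 54)/216.
So s_k = (B(k−1)f/C)·t_k = (k*(k + 5)*(k + 7)*(k**2 + 13*k + 54)/(72*(3*k + 17)))·t_k = 5*k*(-k**2 - 13*k - 54)/(72*(k**3 + 13*k**2 + 54*k + 72)).
s_(k+1) − s_k = 5*(-3*k - 17)/(k**5 + 25*k**4 + 245*k**3 + 1175*k**2 + 2754*k + 2520) = t_k.
Evaluate s at k=12 and k=2: -59/864 and -7/144; difference -17/864.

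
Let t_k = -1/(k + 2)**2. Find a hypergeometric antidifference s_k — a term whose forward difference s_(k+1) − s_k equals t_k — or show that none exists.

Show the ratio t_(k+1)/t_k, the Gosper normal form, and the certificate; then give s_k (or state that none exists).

no hypergeometric antidifference exists

r(k) = (k + 2)**2/(k + 3)**2 after simplifying.
So A=k**2 + 4*k + 4 and B=k**2 + 6*k + 9, with C=1.
Solve (k**2 + 4*k + 4)·f(k+1) − (k**2 + 4*k + 4)·f(k) = 1.
Bound: deg f ≤ 0.
Generic f = c0 gives residual -1; -1 = 0 cannot hold, so t_k is not Gosper-summable.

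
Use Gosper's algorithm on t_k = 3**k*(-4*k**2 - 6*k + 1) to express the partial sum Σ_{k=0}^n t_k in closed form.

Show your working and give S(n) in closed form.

S(n) = -6*3**n*n**2 - 3*3**n*n + 1

Compute t_(k+1)/t_k: get 3*(4*k**2 + 14*k + 9)/(4*k**2 + 6*k - 1).
Gosper form: A/B · C(k+1)/C(k) with A=3, B=1, C=k**2 + 3*k/2 - 1/4.
Solve (3)·f(k+1) − (1)·f(k) = k**2 + 3*k/2 - 1/4.
d = 2 from the (0,0,2) case.
Solving with deg f ≤ 2: f(k) = (k - 1)*(2*k - 1)/4.
Certificate R = B(k−1)f/C = (k - 1)*(2*k - 1)/(4*k**2 + 6*k - 1) gives s_k = 3**k*(-2*k**2 + 3*k - 1).
Check: Δs_k = 3**k*(-4*k**2 - 6*k + 1). ✓
Telescope: S(n) = s_(n+1) − s_(0) = 3**(n + 1)*n*(-2*n - 1) − (-1) = -6*3**n*n**2 - 3*3**n*n + 1.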